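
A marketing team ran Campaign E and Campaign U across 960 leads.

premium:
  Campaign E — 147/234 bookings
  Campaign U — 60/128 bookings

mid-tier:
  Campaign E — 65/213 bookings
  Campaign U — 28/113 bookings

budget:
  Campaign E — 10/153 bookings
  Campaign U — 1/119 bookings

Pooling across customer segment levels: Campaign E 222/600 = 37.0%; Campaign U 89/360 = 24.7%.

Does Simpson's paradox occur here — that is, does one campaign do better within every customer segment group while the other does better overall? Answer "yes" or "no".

no

Within each customer segment level (premium 62.8% vs 46.9%; mid-tier 30.5% vs 24.8%; budget 6.5% vs 0.8%), Campaign E has the higher rate every time. Pooled: 37.0% vs 24.7% — Campaign E has the higher rate overall. They agree.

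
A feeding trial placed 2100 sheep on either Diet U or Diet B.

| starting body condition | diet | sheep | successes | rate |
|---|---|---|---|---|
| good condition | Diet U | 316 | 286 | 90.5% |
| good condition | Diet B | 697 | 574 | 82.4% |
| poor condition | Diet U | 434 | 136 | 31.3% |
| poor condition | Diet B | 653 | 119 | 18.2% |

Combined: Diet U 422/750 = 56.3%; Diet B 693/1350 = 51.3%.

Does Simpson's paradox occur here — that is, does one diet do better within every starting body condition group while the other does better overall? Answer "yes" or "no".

Within each starting body condition level (good condition 90.5% vs 82.4%; poor condition 31.3% vs 18.2%), Diet U has the higher rate every time. Pooled: 56.3% vs 51.3% — Diet U has the higher rate overall. They agree.

no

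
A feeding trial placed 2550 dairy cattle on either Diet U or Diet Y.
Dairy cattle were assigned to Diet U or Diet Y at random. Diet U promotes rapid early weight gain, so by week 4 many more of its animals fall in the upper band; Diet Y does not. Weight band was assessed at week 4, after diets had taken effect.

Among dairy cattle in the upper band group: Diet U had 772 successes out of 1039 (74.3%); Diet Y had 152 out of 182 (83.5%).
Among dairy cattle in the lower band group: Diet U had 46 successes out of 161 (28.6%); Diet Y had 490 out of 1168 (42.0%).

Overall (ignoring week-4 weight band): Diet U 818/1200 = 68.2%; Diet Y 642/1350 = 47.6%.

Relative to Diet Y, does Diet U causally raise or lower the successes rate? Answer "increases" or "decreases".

increases

Week-4 weight band here is a post-treatment variable shaped by the diet; conditioning on it would introduce bias rather than remove it. The overall comparison is the causal one.
Pooled: Diet U 68.2% vs Diet Y 47.6%; Diet U is higher overall.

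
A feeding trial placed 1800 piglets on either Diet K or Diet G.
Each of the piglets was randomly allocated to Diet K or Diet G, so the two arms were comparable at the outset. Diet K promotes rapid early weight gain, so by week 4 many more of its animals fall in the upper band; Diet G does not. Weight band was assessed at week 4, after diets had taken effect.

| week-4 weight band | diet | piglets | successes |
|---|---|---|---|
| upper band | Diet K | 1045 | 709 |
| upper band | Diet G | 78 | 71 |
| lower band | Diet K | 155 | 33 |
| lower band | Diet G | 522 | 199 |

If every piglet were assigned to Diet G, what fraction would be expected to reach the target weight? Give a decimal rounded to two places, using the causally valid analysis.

0.45

Week-4 weight band is downstream of the diet. One should not condition on a consequence of treatment, so the overall rates are the right comparison.
So P(outcome | do(Diet G)) is just the pooled rate for Diet G: 270/600 = 0.450.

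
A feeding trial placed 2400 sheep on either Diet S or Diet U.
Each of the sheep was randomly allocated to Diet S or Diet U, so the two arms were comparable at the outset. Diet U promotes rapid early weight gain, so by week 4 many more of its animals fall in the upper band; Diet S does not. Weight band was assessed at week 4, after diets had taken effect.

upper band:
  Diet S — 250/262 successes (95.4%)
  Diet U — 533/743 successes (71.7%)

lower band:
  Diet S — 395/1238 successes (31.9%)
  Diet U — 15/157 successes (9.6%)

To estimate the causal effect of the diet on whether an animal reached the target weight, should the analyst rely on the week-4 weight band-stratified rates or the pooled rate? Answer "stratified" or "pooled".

pooled

Week-4 weight band here is a post-treatment variable shaped by the diet; conditioning on it would introduce bias rather than remove it. The overall comparison is the causal one.
Pooled: Diet S 43.0% vs Diet U 60.9%; Diet U is higher overall.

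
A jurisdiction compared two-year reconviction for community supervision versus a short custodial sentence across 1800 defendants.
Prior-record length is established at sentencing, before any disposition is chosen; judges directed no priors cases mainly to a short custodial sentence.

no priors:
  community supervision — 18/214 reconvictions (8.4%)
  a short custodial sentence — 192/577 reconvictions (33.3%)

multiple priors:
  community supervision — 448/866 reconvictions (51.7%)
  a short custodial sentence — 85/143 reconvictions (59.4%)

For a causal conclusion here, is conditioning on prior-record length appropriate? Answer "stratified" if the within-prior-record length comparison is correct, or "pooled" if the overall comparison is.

Prior-record length is set before the disposition has any effect — it is not caused by the disposition — and it independently drives the outcome. That makes it a confounder, so the causal comparison is within prior-record length levels.
Within each level — no priors: 8.4% vs 33.3%; multiple priors: 51.7% vs 59.4% — community supervision is lower every time.

stratified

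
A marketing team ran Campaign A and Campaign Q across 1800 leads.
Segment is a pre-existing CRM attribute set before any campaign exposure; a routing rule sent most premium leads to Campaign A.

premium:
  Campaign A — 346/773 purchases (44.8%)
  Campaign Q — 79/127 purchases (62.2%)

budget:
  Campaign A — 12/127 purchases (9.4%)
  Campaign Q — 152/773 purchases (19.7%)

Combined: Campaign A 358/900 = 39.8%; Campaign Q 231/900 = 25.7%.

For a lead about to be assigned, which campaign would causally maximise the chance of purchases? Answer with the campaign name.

Campaign Q

Customer segment is set before the campaign has any effect — it is not caused by the campaign — and it independently drives the outcome. That makes it a confounder, so the causal comparison is within customer segment levels.
Within each level — premium: 44.8% vs 62.2%; budget: 9.4% vs 19.7% — Campaign Q is higher every time.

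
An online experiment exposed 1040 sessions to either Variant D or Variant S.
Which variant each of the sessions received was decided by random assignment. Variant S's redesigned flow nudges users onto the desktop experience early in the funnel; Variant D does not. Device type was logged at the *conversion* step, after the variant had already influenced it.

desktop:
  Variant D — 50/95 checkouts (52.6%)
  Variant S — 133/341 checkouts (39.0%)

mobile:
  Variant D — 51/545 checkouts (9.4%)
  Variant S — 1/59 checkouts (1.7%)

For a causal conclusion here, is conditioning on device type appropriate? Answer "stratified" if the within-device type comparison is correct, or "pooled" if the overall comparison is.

Within every device type level Variant D has the higher rate, yet pooled Variant S does — Simpson's reversal.
Device type here is a post-treatment variable shaped by the variant; conditioning on it would introduce bias rather than remove it. The overall comparison is the causal one.
Pooled: Variant D 15.8% vs Variant S 33.5%; Variant S is higher overall.

pooled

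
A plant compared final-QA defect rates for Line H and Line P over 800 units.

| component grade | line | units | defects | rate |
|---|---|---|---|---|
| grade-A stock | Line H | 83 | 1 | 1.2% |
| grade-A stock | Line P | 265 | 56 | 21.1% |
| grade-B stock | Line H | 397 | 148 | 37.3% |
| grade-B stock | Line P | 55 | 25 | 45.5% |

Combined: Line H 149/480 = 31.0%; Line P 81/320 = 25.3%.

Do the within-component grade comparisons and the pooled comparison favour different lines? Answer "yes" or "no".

yes

Within each component grade level (grade-A stock 1.2% vs 21.1%; grade-B stock 37.3% vs 45.5%), Line H has the lower rate every time. Pooled: 31.0% vs 25.3% — Line P has the lower rate overall. The two comparisons disagree.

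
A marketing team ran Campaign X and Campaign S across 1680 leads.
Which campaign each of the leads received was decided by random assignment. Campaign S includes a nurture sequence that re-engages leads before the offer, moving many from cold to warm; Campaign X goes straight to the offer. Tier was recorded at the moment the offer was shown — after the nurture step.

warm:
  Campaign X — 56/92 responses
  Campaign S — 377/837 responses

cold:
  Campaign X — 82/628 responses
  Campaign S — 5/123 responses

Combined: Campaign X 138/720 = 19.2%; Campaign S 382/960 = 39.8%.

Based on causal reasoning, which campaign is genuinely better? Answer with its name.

Campaign S

Campaign X is higher inside every engagement tier stratum but Campaign S is higher in aggregate. Whether to stratify depends on how engagement tier relates to the campaign.
Engagement tier is downstream of the campaign. One should not condition on a consequence of treatment, so the overall rates are the right comparison.
Pooled: Campaign X 19.2% vs Campaign S 39.8%; Campaign S is higher overall.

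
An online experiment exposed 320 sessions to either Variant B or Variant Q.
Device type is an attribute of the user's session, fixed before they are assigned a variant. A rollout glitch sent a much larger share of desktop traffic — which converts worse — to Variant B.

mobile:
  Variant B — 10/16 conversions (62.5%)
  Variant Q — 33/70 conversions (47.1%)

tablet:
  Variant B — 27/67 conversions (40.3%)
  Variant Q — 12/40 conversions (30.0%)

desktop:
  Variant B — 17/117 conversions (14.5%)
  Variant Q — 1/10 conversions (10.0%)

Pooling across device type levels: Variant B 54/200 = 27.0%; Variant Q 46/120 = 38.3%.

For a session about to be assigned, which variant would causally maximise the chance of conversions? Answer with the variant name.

Variant B

Device type differs across variants for reasons unrelated to any effect of the variant itself, and it separately predicts the outcome — a classic confounder. We must compare within device type levels.
Within each level — mobile: 62.5% vs 47.1%; tablet: 40.3% vs 30.0%; desktop: 14.5% vs 10.0% — Variant B is higher every time.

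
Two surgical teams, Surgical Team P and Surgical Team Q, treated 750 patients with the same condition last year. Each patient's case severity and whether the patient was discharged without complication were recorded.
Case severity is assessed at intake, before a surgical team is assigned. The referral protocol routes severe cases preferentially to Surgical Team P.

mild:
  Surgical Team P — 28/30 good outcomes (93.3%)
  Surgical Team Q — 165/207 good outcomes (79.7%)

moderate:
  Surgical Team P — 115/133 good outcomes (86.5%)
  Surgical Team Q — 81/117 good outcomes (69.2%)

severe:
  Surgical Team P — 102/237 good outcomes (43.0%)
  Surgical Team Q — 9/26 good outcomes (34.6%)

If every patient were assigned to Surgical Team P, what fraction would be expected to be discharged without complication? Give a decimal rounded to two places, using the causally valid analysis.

0.73

The stratified and pooled comparisons disagree (Surgical Team P wins within each case severity; Surgical Team Q wins overall), so the answer turns on the causal role of case severity.
Nothing the surgical team does changes case severity; the imbalance is an allocation artefact. With case severity also predicting the outcome, the pooled figure is confounded, and the within-stratum comparison is the causal one.
Standardising Surgical Team P to the population case severity mix: 0.316·28/30 + 0.333·115/133 + 0.351·102/237 = 0.734.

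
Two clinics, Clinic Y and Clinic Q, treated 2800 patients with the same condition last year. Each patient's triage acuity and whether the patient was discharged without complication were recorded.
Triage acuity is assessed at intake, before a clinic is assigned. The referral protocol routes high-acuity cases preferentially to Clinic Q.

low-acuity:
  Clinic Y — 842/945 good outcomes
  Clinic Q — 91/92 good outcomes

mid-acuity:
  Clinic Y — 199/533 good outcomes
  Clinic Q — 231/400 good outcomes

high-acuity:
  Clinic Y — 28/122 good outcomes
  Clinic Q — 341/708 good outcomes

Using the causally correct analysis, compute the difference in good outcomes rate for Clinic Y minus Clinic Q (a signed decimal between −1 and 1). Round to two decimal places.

-0.18

The stratified and pooled comparisons disagree (Clinic Q wins within each triage acuity; Clinic Y wins overall), so the answer turns on the causal role of triage acuity.
Triage acuity differs across clinics for reasons unrelated to any effect of the clinic itself, and it separately predicts the outcome — a classic confounder. We must compare within triage acuity levels.
Adjusting over the population distribution of triage acuity: 0.370·(0.891−0.989) + 0.333·(0.373−0.578) + 0.296·(0.230−0.482) = -0.179.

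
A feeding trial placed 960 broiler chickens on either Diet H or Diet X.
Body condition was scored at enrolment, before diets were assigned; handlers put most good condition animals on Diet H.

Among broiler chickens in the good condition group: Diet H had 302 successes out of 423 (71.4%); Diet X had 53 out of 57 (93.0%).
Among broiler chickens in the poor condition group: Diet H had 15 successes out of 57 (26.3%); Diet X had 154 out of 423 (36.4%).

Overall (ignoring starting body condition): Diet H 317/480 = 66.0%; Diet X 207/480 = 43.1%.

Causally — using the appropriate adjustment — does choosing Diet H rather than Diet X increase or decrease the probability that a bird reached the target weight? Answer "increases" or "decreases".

decreases

Starting body condition differs across diets for reasons unrelated to any effect of the diet itself, and it separately predicts the outcome — a classic confounder. We must compare within starting body condition levels.
Within each level — good condition: 71.4% vs 93.0%; poor condition: 26.3% vs 36.4% — Diet X is higher every time.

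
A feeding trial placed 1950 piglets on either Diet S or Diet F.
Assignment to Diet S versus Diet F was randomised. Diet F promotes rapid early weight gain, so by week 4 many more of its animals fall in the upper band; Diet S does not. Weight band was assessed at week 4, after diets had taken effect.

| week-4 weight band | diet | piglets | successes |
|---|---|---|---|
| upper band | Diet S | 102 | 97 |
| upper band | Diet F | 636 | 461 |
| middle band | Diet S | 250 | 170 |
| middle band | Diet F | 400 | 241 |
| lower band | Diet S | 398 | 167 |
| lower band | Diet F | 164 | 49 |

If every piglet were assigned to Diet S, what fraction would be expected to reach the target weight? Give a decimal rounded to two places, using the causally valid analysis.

0.58

Week-4 weight band is recorded after the diet and is itself shifted by it — it sits on the causal path from diet to outcome. Conditioning on a mediator would strip out part of the effect we want; the pooled comparison gives the total causal effect.
So P(outcome | do(Diet S)) is just the pooled rate for Diet S: 434/750 = 0.579.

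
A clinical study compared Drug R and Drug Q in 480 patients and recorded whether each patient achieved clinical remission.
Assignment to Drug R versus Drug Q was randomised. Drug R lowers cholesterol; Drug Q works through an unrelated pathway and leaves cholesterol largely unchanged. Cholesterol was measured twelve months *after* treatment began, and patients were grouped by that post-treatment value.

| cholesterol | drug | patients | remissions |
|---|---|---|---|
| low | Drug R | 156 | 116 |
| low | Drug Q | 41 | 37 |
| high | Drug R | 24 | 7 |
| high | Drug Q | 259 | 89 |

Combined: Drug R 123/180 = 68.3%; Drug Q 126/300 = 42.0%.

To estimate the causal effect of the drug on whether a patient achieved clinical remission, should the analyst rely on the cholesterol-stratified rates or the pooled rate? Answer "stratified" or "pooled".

Cholesterol is recorded after the drug and is itself shifted by it — it sits on the causal path from drug to outcome. Conditioning on a mediator would strip out part of the effect we want; the pooled comparison gives the total causal effect.
Pooled: Drug R 68.3% vs Drug Q 42.0%; Drug R is higher overall.

pooled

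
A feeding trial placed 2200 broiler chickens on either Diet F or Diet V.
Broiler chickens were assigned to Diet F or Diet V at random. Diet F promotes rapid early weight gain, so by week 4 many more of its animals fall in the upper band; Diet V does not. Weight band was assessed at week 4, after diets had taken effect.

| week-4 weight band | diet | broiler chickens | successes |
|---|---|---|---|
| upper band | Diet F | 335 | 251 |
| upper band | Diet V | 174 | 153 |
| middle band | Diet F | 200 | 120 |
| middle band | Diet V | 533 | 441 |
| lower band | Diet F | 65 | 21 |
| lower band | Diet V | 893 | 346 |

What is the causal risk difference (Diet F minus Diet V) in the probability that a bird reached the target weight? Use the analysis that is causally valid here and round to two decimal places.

The week-4 weight band-specific comparison favours Diet V throughout, but the pooled figures favour Diet F. The question is whether to condition on week-4 weight band.
The distribution of week-4 weight band is itself part of what the diet does — it is an intermediate outcome. Holding it fixed would remove that part of the effect; the total effect is the pooled difference.
The causal difference is the pooled difference: 0.653 − 0.588 = +0.066.

+0.07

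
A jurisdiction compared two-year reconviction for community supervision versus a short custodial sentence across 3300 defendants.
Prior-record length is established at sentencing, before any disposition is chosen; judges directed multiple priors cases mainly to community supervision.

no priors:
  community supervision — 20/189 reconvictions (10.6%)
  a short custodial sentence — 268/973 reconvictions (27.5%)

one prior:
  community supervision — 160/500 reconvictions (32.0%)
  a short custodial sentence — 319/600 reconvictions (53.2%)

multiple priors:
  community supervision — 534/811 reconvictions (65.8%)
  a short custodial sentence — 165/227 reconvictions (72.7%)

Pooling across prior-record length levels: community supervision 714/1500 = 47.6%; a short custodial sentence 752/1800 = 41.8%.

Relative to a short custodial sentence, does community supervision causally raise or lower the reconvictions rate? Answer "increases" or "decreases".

decreases

The imbalance in prior-record length arose from how defendants were allocated, not from anything the disposition did; and prior-record length independently affects the outcome. The pooled gap is confounded — condition on prior-record length.
Within each level — no priors: 10.6% vs 27.5%; one prior: 32.0% vs 53.2%; multiple priors: 65.8% vs 72.7% — community supervision is lower every time.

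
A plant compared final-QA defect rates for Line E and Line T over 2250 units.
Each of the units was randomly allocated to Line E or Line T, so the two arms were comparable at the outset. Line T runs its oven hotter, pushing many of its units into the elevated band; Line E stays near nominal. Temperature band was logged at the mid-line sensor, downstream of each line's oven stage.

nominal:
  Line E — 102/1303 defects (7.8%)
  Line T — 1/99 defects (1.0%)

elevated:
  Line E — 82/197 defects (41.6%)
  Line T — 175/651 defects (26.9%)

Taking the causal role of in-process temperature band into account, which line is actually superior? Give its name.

The in-process temperature band-specific comparison favours Line T throughout, but the pooled figures favour Line E. The question is whether to condition on in-process temperature band.
Because the line influences in-process temperature band, in-process temperature band is a post-treatment mediator, not a confounder. Stratifying on it would bias the estimate; the causal effect is the crude pooled difference.
Pooled: Line E 12.3% vs Line T 23.5%; Line E is lower overall.

Line E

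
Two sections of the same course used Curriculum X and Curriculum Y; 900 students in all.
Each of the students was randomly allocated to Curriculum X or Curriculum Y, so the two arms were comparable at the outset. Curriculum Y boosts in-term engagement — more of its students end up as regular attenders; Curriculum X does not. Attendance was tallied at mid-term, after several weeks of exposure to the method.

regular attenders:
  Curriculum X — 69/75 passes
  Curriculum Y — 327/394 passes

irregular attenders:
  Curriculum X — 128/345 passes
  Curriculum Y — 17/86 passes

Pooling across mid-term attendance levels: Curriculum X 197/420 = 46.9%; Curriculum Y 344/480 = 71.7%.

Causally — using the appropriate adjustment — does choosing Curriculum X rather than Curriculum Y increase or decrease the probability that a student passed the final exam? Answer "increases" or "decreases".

decreases

Mid-term attendance here is a post-treatment variable shaped by the teaching method; conditioning on it would introduce bias rather than remove it. The overall comparison is the causal one.
Pooled: Curriculum X 46.9% vs Curriculum Y 71.7%; Curriculum Y is higher overall.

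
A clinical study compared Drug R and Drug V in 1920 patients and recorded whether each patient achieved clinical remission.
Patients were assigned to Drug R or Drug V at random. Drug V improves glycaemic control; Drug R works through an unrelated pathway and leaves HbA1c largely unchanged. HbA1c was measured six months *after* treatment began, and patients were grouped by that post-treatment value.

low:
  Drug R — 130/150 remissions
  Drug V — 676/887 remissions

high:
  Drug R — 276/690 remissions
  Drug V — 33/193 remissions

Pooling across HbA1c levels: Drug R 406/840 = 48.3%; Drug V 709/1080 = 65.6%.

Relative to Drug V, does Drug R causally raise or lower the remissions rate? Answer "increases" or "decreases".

Because the drug influences HbA1c, HbA1c is a post-treatment mediator, not a confounder. Stratifying on it would bias the estimate; the causal effect is the crude pooled difference.
Pooled: Drug R 48.3% vs Drug V 65.6%; Drug V is higher overall.

decreases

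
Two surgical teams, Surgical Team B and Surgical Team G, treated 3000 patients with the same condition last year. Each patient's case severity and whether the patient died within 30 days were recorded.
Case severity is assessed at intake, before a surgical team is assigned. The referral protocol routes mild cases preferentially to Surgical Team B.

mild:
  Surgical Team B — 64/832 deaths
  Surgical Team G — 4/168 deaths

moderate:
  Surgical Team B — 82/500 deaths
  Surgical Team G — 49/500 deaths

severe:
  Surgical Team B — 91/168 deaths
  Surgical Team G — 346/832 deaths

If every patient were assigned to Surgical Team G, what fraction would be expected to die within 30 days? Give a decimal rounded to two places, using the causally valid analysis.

Surgical Team G is lower inside every case severity stratum but Surgical Team B is lower in aggregate. Whether to stratify depends on how case severity relates to the surgical team.
Here case severity is a common cause — it drives both which surgical team a case falls under and the outcome. The crude comparison mixes populations; the stratum-specific rates are the causally relevant ones.
Standardising Surgical Team G to the population case severity mix: 0.333·4/168 + 0.333·49/500 + 0.333·346/832 = 0.179.

0.18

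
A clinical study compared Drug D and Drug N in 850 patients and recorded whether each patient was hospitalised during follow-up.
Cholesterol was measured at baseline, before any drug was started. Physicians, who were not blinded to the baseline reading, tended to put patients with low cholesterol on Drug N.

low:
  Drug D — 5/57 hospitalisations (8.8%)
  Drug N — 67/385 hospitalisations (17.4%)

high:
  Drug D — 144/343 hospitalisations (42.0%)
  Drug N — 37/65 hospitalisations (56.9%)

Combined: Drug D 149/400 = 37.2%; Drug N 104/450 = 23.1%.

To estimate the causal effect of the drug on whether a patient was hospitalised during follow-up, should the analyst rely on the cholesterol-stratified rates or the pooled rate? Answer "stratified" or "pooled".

Cholesterol satisfies the back-door criterion: it is not a descendant of the drug, and it blocks the spurious path from drug to outcome. Adjusting for it (i.e., using the within-cholesterol rates) gives the causal effect.
Within each level — low: 8.8% vs 17.4%; high: 42.0% vs 56.9% — Drug D is lower every time.

stratified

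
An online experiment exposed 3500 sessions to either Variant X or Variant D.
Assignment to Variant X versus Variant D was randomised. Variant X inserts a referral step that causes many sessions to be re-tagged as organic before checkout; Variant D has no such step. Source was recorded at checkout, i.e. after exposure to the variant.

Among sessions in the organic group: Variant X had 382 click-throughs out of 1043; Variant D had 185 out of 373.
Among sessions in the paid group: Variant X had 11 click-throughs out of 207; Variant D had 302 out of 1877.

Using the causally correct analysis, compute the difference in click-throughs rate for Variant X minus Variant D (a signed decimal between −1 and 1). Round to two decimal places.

Traffic source lies on the pathway variant → traffic source → outcome, so adjusting for it blocks the indirect effect. For the total causal effect of variant, use the unadjusted pooled rates.
The causal difference is the pooled difference: 0.314 − 0.216 = +0.098.

+0.10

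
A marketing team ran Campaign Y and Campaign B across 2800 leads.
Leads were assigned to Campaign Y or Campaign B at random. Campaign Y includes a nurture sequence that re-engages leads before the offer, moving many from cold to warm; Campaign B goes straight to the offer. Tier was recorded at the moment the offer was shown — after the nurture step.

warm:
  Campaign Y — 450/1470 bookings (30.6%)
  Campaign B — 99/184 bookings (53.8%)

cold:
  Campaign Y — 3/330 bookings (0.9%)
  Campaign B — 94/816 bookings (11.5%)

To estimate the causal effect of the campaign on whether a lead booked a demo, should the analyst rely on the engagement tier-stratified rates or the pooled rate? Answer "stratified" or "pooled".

pooled

Engagement tier here is a post-treatment variable shaped by the campaign; conditioning on it would introduce bias rather than remove it. The overall comparison is the causal one.
Pooled: Campaign Y 25.2% vs Campaign B 19.3%; Campaign Y is higher overall.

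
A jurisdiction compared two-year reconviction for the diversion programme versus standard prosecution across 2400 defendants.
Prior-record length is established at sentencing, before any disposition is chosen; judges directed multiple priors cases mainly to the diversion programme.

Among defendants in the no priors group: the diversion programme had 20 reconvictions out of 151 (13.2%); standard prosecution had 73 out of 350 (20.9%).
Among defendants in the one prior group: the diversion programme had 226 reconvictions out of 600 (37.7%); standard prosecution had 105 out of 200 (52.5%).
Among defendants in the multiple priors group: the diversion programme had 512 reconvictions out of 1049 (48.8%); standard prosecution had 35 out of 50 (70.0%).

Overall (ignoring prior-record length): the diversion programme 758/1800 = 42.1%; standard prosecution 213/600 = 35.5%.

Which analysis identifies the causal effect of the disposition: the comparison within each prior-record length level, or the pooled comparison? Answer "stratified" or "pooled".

stratified

Prior-record length differs across dispositions for reasons unrelated to any effect of the disposition itself, and it separately predicts the outcome — a classic confounder. We must compare within prior-record length levels.
Within each level — no priors: 13.2% vs 20.9%; one prior: 37.7% vs 52.5%; multiple priors: 48.8% vs 70.0% — the diversion programme is lower every time.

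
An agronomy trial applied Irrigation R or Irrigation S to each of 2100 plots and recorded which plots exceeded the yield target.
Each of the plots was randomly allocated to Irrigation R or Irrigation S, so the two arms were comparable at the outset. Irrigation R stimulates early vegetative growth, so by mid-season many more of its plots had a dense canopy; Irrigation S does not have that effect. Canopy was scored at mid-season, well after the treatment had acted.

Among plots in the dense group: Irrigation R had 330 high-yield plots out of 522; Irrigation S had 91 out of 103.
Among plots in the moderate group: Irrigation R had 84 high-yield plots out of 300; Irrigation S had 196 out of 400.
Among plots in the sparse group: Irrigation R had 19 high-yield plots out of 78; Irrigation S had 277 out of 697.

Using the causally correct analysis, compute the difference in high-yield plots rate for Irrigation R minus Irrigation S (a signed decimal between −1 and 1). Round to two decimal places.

+0.01

Mid-season canopy here is a post-treatment variable shaped by the irrigation; conditioning on it would introduce bias rather than remove it. The overall comparison is the causal one.
The causal difference is the pooled difference: 0.481 − 0.470 = +0.011.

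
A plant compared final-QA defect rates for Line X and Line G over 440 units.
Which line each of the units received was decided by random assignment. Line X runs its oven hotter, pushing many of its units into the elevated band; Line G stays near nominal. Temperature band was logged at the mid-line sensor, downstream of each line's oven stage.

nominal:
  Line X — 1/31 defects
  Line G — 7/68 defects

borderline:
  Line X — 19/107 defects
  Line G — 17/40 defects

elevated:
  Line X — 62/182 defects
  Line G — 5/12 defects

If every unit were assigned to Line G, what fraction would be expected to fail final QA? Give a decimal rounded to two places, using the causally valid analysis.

Stratifying would compare lines among units the lines themselves sorted into in-process temperature band groups — a form of selection on an intermediate. The unconditioned pooled rates give the total causal effect.
So P(outcome | do(Line G)) is just the pooled rate for Line G: 29/120 = 0.242.

0.24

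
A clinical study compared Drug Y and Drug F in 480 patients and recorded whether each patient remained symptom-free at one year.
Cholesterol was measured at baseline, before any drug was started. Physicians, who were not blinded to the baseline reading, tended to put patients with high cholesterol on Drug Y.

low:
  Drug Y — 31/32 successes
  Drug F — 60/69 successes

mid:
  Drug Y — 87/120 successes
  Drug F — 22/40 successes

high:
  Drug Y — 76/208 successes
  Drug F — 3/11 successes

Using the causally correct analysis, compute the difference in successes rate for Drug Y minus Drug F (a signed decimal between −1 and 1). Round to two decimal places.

Nothing the drug does changes cholesterol; the imbalance is an allocation artefact. With cholesterol also predicting the outcome, the pooled figure is confounded, and the within-stratum comparison is the causal one.
Adjusting over the population distribution of cholesterol: 0.210·(0.969−0.870) + 0.333·(0.725−0.550) + 0.456·(0.365−0.273) = +0.121.

+0.12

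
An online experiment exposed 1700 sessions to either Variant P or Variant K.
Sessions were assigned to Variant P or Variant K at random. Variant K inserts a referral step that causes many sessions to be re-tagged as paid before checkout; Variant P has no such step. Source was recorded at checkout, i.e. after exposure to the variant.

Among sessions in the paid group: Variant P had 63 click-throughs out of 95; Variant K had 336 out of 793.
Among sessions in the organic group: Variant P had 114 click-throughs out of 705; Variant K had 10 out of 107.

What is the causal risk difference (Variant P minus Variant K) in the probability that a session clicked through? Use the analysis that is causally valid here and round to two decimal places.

-0.16

Traffic source is recorded after the variant and is itself shifted by it — it sits on the causal path from variant to outcome. Conditioning on a mediator would strip out part of the effect we want; the pooled comparison gives the total causal effect.
The causal difference is the pooled difference: 0.221 − 0.384 = -0.163.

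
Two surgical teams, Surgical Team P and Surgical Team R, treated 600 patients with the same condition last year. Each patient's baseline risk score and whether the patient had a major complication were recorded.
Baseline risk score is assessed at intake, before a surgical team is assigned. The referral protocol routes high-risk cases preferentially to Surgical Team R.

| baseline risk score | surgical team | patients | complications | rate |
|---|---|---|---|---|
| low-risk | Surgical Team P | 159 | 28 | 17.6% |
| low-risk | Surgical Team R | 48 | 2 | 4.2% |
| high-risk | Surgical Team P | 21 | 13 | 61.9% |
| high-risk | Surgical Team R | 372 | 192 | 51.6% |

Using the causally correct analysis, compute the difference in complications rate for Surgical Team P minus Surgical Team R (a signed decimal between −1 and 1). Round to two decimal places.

Surgical Team R is lower inside every baseline risk score stratum but Surgical Team P is lower in aggregate. Whether to stratify depends on how baseline risk score relates to the surgical team.
Baseline risk score satisfies the back-door criterion: it is not a descendant of the surgical team, and it blocks the spurious path from surgical team to outcome. Adjusting for it (i.e., using the within-baseline risk score rates) gives the causal effect.
Adjusting over the population distribution of baseline risk score: 0.345·(0.176−0.042) + 0.655·(0.619−0.516) = +0.114.

+0.11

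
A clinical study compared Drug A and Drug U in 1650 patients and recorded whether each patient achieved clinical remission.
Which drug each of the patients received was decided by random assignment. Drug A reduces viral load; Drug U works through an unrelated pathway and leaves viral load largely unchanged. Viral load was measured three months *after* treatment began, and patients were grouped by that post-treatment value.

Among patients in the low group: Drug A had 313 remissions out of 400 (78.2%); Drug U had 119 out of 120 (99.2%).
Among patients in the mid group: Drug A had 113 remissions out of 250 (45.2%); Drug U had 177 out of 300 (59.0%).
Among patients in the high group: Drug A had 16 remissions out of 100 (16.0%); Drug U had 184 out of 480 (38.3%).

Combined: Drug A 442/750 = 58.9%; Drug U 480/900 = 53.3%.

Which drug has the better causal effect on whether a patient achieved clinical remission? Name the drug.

Drug A

Viral load lies on the pathway drug → viral load → outcome, so adjusting for it blocks the indirect effect. For the total causal effect of drug, use the unadjusted pooled rates.
Pooled: Drug A 58.9% vs Drug U 53.3%; Drug A is higher overall.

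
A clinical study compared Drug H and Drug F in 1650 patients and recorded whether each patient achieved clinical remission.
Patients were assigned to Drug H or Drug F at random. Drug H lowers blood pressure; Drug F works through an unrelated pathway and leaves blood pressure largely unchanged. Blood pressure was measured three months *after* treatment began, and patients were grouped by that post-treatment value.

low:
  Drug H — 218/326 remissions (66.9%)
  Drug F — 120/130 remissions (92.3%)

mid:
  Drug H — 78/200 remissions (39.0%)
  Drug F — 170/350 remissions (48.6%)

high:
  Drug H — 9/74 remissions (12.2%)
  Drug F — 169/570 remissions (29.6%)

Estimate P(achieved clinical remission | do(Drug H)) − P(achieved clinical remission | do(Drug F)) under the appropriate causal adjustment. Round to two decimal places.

+0.07

The stratified and pooled comparisons disagree (Drug F wins within each blood pressure; Drug H wins overall), so the answer turns on the causal role of blood pressure.
Blood pressure is downstream of the drug. One should not condition on a consequence of treatment, so the overall rates are the right comparison.
The causal difference is the pooled difference: 0.508 − 0.437 = +0.071.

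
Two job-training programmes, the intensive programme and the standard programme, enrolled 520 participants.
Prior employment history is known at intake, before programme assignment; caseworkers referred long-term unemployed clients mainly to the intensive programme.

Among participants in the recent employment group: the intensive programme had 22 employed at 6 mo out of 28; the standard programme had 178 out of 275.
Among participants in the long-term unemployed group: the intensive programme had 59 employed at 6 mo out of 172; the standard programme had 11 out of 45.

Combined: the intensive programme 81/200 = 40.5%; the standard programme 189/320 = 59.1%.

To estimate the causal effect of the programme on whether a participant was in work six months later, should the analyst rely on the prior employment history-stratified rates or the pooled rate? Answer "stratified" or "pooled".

stratified

The stratified and pooled comparisons disagree (the intensive programme wins within each prior employment history; the standard programme wins overall), so the answer turns on the causal role of prior employment history.
Here prior employment history is a common cause — it drives both which programme a case falls under and the outcome. The crude comparison mixes populations; the stratum-specific rates are the causally relevant ones.
Within each level — recent employment: 78.6% vs 64.7%; long-term unemployed: 34.3% vs 24.4% — the intensive programme is higher every time.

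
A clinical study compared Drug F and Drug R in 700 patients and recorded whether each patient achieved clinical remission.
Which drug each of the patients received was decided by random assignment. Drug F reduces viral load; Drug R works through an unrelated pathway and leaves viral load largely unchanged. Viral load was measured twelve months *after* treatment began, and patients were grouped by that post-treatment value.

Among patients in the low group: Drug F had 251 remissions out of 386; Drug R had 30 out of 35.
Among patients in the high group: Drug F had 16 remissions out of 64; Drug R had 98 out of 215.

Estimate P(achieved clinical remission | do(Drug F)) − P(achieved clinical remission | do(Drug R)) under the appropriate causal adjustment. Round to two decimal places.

+0.08

The viral load-specific comparison favours Drug R throughout, but the pooled figures favour Drug F. The question is whether to condition on viral load.
The distribution of viral load is itself part of what the drug does — it is an intermediate outcome. Holding it fixed would remove that part of the effect; the total effect is the pooled difference.
The causal difference is the pooled difference: 0.593 − 0.512 = +0.081.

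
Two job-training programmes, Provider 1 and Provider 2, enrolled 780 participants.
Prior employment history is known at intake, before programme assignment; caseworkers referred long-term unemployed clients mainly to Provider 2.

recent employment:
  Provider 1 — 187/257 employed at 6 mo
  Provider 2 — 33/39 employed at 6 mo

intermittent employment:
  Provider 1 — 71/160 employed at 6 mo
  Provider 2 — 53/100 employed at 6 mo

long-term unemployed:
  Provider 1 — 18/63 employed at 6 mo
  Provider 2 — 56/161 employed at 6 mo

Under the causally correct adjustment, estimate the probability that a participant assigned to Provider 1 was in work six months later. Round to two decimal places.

0.51

Since prior employment history is a pre-existing factor (not a product of the programme) and it affects the outcome on its own, it is a confounder. The stratified rates, not the pooled rate, identify the causal effect.
Standardising Provider 1 to the population prior employment history mix: 0.379·187/257 + 0.333·71/160 + 0.287·18/63 = 0.506.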